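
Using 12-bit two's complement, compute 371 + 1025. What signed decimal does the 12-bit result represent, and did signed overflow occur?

371 → 000101110011
1025 → 010000000001
  000101110011
+ 010000000001
= 010101110100
Result 010101110100: MSB = 0 → value 1396.
Both addends are non-negative and so is the stored result: no signed overflow.

1396; no overflow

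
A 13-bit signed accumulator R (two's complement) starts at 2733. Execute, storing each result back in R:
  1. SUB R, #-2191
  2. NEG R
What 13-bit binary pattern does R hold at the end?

0110011000100

Start: R = 2733 = 0101010101101.
R = 2733 − (-2191) = 4924; wraps to -3268 = 1001100111100
R = −(-3268) = 3268 = 0110011000100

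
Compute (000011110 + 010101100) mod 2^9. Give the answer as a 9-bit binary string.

  000011110
+ 010101100
= 011001010

011001010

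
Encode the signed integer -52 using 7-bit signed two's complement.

1001100

|-52| = 52 = 0110100 in 7 bits.
Invert the bits: 1001011. Add 1: 1001100.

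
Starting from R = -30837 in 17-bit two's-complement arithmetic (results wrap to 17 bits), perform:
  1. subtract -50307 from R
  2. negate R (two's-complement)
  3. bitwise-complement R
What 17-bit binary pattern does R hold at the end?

00100110000001101

Start: R = -30837 = 11000011110001011.
R = -30837 − (-50307) = 19470 = 00100110000001110
R = −(19470) = -19470 = 11011001111110010
R = NOT 11011001111110010 = 00100110000001101 = 19469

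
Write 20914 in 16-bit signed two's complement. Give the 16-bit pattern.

20914 is non-negative, so write it directly in 16 bits: 0101000110110010.

0101000110110010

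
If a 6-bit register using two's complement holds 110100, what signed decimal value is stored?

MSB is 1, so the value is negative.
Invert: 001011. Add 1: 001100 = 12. So the value is −12.

-12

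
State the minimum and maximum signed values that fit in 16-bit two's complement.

Minimum: −2^15 = -32768.
Maximum: 2^15 − 1 = 32767.

min = -32768, max = 32767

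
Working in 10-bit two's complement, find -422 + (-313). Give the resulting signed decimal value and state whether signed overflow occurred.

289; overflow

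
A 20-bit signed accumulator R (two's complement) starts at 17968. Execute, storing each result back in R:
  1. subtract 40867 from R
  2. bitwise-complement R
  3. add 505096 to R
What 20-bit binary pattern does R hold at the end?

Start: R = 17968 = 00000100011000110000.
R = 17968 − 40867 = -22899 = 11111010011010001101
R = NOT 11111010011010001101 = 00000101100101110010 = 22898
R = 22898 + 505096 = 527994; wraps to -520582 = 10000000111001111010

10000000111001111010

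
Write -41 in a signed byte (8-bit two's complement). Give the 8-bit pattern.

11010111

|-41| = 41 = 00101001 in 8 bits.
Invert the bits: 11010110. Add 1: 11010111.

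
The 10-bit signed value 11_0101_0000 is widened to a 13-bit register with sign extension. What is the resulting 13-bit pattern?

1111101010000

MSB of 1101010000 is 1; replicate it into the new high bits.
111|1101010000 → 1111101010000 (still -176).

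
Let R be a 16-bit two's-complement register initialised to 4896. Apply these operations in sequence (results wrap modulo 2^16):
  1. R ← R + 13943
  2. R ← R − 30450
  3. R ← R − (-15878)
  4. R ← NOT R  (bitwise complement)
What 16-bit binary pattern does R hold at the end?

1110111101010100

Start: R = 4896 = 0001001100100000.
R = 4896 + 13943 = 18839 = 0100100110010111
R = 18839 − 30450 = -11611 = 1101001010100101
R = -11611 − (-15878) = 4267 = 0001000010101011
R = NOT 0001000010101011 = 1110111101010100 = -4268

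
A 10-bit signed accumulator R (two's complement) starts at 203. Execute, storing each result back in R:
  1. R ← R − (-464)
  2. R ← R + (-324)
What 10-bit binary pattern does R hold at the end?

0101010111

Start: R = 203 = 0011001011.
R = 203 − (-464) = 667; wraps to -357 = 1010011011
R = -357 + (-324) = -681; wraps to 343 = 0101010111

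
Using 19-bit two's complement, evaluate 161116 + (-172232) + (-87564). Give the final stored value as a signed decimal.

-98680

161116 + (-172232) = -11116 (1111101010010010100)
-11116 + (-87564) = -98680 (1100111111010001000)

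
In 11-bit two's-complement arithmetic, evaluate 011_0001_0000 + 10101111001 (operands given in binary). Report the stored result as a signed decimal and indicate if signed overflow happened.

137; no overflow

011_0001_0000 → 01100010000 = 784 (signed)
10101111001 = -647 (signed)
  01100010000
+ 10101111001
= 00010001001  (discard carry-out 1)
Result 00010001001: MSB = 0 → value 137.
Addends have opposite signs, so signed overflow cannot occur.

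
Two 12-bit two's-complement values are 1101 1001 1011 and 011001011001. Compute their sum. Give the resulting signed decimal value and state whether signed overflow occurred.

1012; no overflow

1101 1001 1011 → 110110011011 = -613 (signed)
011001011001 = 1625 (signed)
  110110011011
+ 011001011001
= 001111110100  (discard carry-out 1)
Result 001111110100: MSB = 0 → value 1012.
Addends have opposite signs, so signed overflow cannot occur.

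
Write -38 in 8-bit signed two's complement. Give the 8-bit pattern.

|-38| = 38 = 00100110 in 8 bits.
Invert the bits: 11011001. Add 1: 11011010.
Check: 11011010 reads as 218 − 256 = -38.

11011010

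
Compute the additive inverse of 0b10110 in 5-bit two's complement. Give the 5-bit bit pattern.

Invert: 01001. Add 1: 01010.
Check: 10110 = -10, 01010 = 10.

01010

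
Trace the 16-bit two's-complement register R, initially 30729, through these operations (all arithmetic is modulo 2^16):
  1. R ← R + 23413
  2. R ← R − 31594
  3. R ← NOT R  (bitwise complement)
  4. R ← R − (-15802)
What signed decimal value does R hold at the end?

Start: R = 30729 = 0111100000001001.
R = 30729 + 23413 = 54142; wraps to -11394 = 1101001101111110
R = -11394 − 31594 = -42988; wraps to 22548 = 0101100000010100
R = NOT 0101100000010100 = 1010011111101011 = -22549
R = -22549 − (-15802) = -6747 = 1110010110100101

-6747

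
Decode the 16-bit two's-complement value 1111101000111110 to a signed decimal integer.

-1474

MSB is 1, so the value is negative.
Invert: 0000010111000001. Add 1: 0000010111000010 = 1474. So the value is −1474.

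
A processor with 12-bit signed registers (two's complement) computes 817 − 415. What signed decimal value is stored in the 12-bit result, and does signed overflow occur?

817 → 001100110001
415 → 000110011111
Subtract via negate-and-add: invert 000110011111 + 1 = 111001100001 (i.e. -415).
  001100110001
+ 111001100001
= 000110010010  (discard carry-out 1)
Result 000110010010: MSB = 0 → value 402.
Addends (after negating the subtrahend) have opposite signs, so signed overflow cannot occur.

402; no overflow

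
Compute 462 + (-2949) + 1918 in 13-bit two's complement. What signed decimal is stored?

-569

462 + (-2949) = -2487 (1011001001001)
-2487 + 1918 = -569 (1110111000111)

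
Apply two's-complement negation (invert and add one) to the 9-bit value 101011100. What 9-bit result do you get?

Invert: 010100011. Add 1: 010100100.
Check: 101011100 = -164, 010100100 = 164.

010100100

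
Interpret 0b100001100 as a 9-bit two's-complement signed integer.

-244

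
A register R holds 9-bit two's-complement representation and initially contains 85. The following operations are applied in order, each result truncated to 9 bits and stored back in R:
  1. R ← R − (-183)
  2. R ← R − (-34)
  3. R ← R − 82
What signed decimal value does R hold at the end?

Start: R = 85 = 001010101.
R = 85 − (-183) = 268; wraps to -244 = 100001100
R = -244 − (-34) = -210 = 100101110
R = -210 − 82 = -292; wraps to 220 = 011011100

220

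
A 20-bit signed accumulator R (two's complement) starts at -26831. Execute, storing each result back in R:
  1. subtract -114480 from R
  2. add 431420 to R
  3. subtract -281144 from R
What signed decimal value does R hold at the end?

-248363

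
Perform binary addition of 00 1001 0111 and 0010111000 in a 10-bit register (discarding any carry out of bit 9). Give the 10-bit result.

  0010010111
+ 0010111000
= 0101001111

0101001111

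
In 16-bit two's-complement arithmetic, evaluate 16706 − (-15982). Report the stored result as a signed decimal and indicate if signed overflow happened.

32688; no overflow

16706 → 0100000101000010
-15982 → 1100000110010010
Subtract via negate-and-add: invert 1100000110010010 + 1 = 0011111001101110 (i.e. 15982).
  0100000101000010
+ 0011111001101110
= 0111111110110000
Result 0111111110110000: MSB = 0 → value 32688.
Both addends (after negating the subtrahend) are non-negative and so is the stored result: no signed overflow.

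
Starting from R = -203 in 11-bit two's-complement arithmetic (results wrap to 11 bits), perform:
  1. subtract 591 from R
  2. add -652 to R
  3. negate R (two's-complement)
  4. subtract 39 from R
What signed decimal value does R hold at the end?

-641

Start: R = -203 = 11100110101.
R = -203 − 591 = -794 = 10011100110
R = -794 + (-652) = -1446; wraps to 602 = 01001011010
R = −(602) = -602 = 10110100110
R = -602 − 39 = -641 = 10101111111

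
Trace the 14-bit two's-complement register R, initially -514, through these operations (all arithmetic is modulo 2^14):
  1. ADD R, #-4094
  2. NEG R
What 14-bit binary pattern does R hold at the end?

01001000000000

Start: R = -514 = 11110111111110.
R = -514 + (-4094) = -4608 = 10111000000000
R = −(-4608) = 4608 = 01001000000000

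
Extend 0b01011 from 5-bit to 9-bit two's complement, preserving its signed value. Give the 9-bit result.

MSB of 01011 is 0; replicate it into the new high bits.
0000|01011 → 000001011 (still 11).

000001011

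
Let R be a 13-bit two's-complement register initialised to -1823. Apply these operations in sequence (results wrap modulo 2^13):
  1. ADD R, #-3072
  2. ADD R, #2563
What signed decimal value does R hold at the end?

Start: R = -1823 = 1100011100001.
R = -1823 + (-3072) = -4895; wraps to 3297 = 0110011100001
R = 3297 + 2563 = 5860; wraps to -2332 = 1011011100100

-2332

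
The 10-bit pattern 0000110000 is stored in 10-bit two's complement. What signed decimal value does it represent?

48

MSB is 0, so the value is non-negative: 0000110000 = 48.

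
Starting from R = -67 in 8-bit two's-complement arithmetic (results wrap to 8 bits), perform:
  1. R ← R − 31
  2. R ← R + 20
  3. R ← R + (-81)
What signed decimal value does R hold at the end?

Start: R = -67 = 10111101.
R = -67 − 31 = -98 = 10011110
R = -98 + 20 = -78 = 10110010
R = -78 + (-81) = -159; wraps to 97 = 01100001

97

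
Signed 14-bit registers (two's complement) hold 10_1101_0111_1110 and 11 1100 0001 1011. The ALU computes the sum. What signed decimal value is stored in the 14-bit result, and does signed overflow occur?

-5735; no overflow

10_1101_0111_1110 → 10110101111110 = -4738 (signed)
11 1100 0001 1011 → 11110000011011 = -997 (signed)
  10110101111110
+ 11110000011011
= 10100110011001  (discard carry-out 1)
Result 10100110011001: MSB = 1 → 10649 − 16384 = -5735.
Both addends are negative and so is the stored result: no signed overflow.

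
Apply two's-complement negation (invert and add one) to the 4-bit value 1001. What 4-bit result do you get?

0111

Invert: 0110. Add 1: 0111.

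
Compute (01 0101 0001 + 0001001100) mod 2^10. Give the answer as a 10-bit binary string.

0110011101

  0101010001
+ 0001001100
= 0110011101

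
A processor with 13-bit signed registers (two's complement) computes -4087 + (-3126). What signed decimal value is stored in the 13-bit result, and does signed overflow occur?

-4087 → 1000000001001
-3126 → 1001111001010
  1000000001001
+ 1001111001010
= 0001111010011  (discard carry-out 1)
Result 0001111010011: MSB = 0 → value 979.
Both addends are negative but the stored result is non-negative: signed overflow. The true value -4087 + (-3126) = -7213 lies outside [-4096, 4095].

979; overflow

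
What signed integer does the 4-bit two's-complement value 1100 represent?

-4

MSB is 1, so the value is negative.
Invert: 0011. Add 1: 0100 = 4. So the value is −4.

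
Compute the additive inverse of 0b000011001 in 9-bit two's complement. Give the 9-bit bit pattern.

111100111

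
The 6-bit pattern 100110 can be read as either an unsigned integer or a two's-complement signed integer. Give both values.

unsigned = 38, signed = -26

Unsigned: 100110 = 38.
Signed: MSB=1 → 38 − 64 = -26.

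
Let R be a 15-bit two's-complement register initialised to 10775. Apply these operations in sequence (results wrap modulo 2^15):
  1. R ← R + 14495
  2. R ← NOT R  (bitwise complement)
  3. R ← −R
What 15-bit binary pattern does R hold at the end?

110001010110111

Start: R = 10775 = 010101000010111.
R = 10775 + 14495 = 25270; wraps to -7498 = 110001010110110
R = NOT 110001010110110 = 001110101001001 = 7497
R = −(7497) = -7497 = 110001010110111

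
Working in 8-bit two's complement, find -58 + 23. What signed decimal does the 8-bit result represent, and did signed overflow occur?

-58 → 11000110
23 → 00010111
  11000110
+ 00010111
= 11011101
Result 11011101: MSB = 1 → 221 − 256 = -35.
Addends have opposite signs, so signed overflow cannot occur.

-35; no overflow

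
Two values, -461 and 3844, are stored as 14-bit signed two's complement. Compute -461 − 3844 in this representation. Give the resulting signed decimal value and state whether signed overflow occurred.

-4305; no overflow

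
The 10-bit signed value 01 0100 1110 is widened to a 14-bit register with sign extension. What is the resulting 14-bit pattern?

MSB of 0101001110 is 0; replicate it into the new high bits.
0000|0101001110 → 00000101001110 (still 334).

00000101001110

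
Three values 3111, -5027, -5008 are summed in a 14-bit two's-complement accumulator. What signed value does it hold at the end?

3111 + (-5027) = -1916 (11100010000100)
-1916 + (-5008) = -6924 (10010011110100)

-6924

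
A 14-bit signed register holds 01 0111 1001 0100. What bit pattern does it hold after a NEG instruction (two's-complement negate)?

Invert: 10100001101011. Add 1: 10100001101100.

10100001101100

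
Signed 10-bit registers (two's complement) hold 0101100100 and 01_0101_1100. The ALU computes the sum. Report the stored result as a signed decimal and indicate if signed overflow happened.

-320; overflow

0101100100 = 356 (signed)
01_0101_1100 → 0101011100 = 348 (signed)
  0101100100
+ 0101011100
= 1011000000
Result 1011000000: MSB = 1 → 704 − 1024 = -320.
Both addends are non-negative but the stored result is negative: signed overflow. The true value 356 + 348 = 704 lies outside [-512, 511].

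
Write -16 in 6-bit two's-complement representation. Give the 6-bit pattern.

110000

|-16| = 16 = 010000 in 6 bits.
Invert the bits: 101111. Add 1: 110000.
Check: 110000 reads as 48 − 64 = -16.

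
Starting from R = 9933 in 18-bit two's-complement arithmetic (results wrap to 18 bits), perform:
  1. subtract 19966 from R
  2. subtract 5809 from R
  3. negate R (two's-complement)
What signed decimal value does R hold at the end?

Start: R = 9933 = 000010011011001101.
R = 9933 − 19966 = -10033 = 111101100011001111
R = -10033 − 5809 = -15842 = 111100001000011110
R = −(-15842) = 15842 = 000011110111100010

15842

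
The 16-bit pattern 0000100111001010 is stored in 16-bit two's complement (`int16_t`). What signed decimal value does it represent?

2506

MSB is 0, so the value is non-negative: 0000100111001010 = 2506.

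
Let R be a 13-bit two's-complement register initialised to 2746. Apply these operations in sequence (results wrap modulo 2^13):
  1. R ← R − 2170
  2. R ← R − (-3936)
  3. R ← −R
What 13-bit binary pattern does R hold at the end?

0111001100000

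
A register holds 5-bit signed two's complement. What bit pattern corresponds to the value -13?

10011

|-13| = 13 = 01101 in 5 bits.
Invert the bits: 10010. Add 1: 10011.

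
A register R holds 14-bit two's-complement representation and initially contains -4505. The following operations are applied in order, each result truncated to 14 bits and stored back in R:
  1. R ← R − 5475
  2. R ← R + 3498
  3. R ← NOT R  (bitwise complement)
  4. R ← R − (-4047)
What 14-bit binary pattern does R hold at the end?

10100100100000

Start: R = -4505 = 10111001100111.
R = -4505 − 5475 = -9980; wraps to 6404 = 01100100000100
R = 6404 + 3498 = 9902; wraps to -6482 = 10011010101110
R = NOT 10011010101110 = 01100101010001 = 6481
R = 6481 − (-4047) = 10528; wraps to -5856 = 10100100100000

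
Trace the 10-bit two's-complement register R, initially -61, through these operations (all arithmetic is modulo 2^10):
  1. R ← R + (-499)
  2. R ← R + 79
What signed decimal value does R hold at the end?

Start: R = -61 = 1111000011.
R = -61 + (-499) = -560; wraps to 464 = 0111010000
R = 464 + 79 = 543; wraps to -481 = 1000011111

-481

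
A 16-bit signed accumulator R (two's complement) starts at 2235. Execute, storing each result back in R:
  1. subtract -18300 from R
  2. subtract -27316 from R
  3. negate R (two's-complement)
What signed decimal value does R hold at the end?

Start: R = 2235 = 0000100010111011.
R = 2235 − (-18300) = 20535 = 0101000000110111
R = 20535 − (-27316) = 47851; wraps to -17685 = 1011101011101011
R = −(-17685) = 17685 = 0100010100010101

17685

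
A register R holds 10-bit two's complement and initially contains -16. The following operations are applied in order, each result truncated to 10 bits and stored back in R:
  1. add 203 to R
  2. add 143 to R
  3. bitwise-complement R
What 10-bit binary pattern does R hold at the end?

Start: R = -16 = 1111110000.
R = -16 + 203 = 187 = 0010111011
R = 187 + 143 = 330 = 0101001010
R = NOT 0101001010 = 1010110101 = -331

1010110101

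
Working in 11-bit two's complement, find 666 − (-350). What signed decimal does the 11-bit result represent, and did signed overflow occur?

1016; no overflow

666 → 01010011010
-350 → 11010100010
Subtract via negate-and-add: invert 11010100010 + 1 = 00101011110 (i.e. 350).
  01010011010
+ 00101011110
= 01111111000
Result 01111111000: MSB = 0 → value 1016.
Both addends (after negating the subtrahend) are non-negative and so is the stored result: no signed overflow.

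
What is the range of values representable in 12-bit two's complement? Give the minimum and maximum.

min = -2048, max = 2047

Minimum: −2^11 = -2048.
Maximum: 2^11 − 1 = 2047.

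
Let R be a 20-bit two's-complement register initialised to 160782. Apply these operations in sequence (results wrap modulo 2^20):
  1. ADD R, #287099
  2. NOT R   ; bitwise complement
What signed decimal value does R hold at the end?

Start: R = 160782 = 00100111010000001110.
R = 160782 + 287099 = 447881 = 01101101010110001001
R = NOT 01101101010110001001 = 10010010101001110110 = -447882

-447882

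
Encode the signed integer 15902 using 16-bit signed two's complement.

15902 is non-negative, so write it directly in 16 bits: 0011111000011110.

0011111000011110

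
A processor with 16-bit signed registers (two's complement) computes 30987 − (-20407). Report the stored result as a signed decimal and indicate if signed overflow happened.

-14142; overflow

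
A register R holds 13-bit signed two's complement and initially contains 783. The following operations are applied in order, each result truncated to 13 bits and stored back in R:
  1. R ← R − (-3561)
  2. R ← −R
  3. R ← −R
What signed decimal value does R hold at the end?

Start: R = 783 = 0001100001111.
R = 783 − (-3561) = 4344; wraps to -3848 = 1000011111000
R = −(-3848) = 3848 = 0111100001000
R = −(3848) = -3848 = 1000011111000

-3848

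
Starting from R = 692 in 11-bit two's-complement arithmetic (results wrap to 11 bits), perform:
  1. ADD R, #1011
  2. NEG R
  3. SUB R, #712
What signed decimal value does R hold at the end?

-367

Start: R = 692 = 01010110100.
R = 692 + 1011 = 1703; wraps to -345 = 11010100111
R = −(-345) = 345 = 00101011001
R = 345 − 712 = -367 = 11010010001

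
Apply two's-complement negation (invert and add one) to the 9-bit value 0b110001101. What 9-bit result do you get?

001110011

Invert: 001110010. Add 1: 001110011.
Check: 110001101 = -115, 001110011 = 115.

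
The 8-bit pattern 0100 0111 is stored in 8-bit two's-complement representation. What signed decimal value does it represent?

MSB is 0, so the value is non-negative: 01000111 = 71.

71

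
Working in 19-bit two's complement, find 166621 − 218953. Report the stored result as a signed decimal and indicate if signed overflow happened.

-52332; no overflow

166621 → 0101000101011011101
218953 → 0110101011101001001
Subtract via negate-and-add: invert 0110101011101001001 + 1 = 1001010100010110111 (i.e. -218953).
  0101000101011011101
+ 1001010100010110111
= 1110011001110010100
Result 1110011001110010100: MSB = 1 → 471956 − 524288 = -52332.
Addends (after negating the subtrahend) have opposite signs, so signed overflow cannot occur.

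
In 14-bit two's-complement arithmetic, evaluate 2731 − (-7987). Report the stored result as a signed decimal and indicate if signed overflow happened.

-5666; overflow

2731 → 00101010101011
-7987 → 10000011001101
Subtract via negate-and-add: invert 10000011001101 + 1 = 01111100110011 (i.e. 7987).
  00101010101011
+ 01111100110011
= 10100111011110
Result 10100111011110: MSB = 1 → 10718 − 16384 = -5666.
Both addends (after negating the subtrahend) are non-negative but the stored result is negative: signed overflow. The true value 2731 − (-7987) = 10718 lies outside [-8192, 8191].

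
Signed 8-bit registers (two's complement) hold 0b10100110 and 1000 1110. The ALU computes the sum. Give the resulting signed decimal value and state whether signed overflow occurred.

52; overflow

0b10100110 → 10100110 = -90 (signed)
1000 1110 → 10001110 = -114 (signed)
  10100110
+ 10001110
= 00110100  (discard carry-out 1)
Result 00110100: MSB = 0 → value 52.
Both addends are negative but the stored result is non-negative: signed overflow. The true value -90 + (-114) = -204 lies outside [-128, 127].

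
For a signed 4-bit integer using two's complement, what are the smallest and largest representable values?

min = -8, max = 7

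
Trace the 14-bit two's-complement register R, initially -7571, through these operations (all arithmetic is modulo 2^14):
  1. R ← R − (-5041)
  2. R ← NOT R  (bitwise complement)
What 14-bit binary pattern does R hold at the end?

00100111100001

Start: R = -7571 = 10001001101101.
R = -7571 − (-5041) = -2530 = 11011000011110
R = NOT 11011000011110 = 00100111100001 = 2529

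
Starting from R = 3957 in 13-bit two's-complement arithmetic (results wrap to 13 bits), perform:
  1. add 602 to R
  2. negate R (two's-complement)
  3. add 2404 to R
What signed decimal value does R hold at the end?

-2155

Start: R = 3957 = 0111101110101.
R = 3957 + 602 = 4559; wraps to -3633 = 1000111001111
R = −(-3633) = 3633 = 0111000110001
R = 3633 + 2404 = 6037; wraps to -2155 = 1011110010101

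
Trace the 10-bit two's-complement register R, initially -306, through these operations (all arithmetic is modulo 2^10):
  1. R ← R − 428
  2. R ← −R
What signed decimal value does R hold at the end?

-290

Start: R = -306 = 1011001110.
R = -306 − 428 = -734; wraps to 290 = 0100100010
R = −(290) = -290 = 1011011110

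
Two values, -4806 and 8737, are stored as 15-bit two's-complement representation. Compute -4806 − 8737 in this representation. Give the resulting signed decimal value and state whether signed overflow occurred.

-4806 → 110110100111010
8737 → 010001000100001
Subtract via negate-and-add: invert 010001000100001 + 1 = 101110111011111 (i.e. -8737).
  110110100111010
+ 101110111011111
= 100101100011001  (discard carry-out 1)
Result 100101100011001: MSB = 1 → 19225 − 32768 = -13543.
Both addends (after negating the subtrahend) are negative and so is the stored result: no signed overflow.

-13543; no overflow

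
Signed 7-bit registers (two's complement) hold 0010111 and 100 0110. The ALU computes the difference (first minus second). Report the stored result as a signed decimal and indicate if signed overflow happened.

0010111 = 23 (signed)
100 0110 → 1000110 = -58 (signed)
Subtract via negate-and-add: invert 1000110 + 1 = 0111010 (i.e. 58).
  0010111
+ 0111010
= 1010001
Result 1010001: MSB = 1 → 81 − 128 = -47.
Both addends (after negating the subtrahend) are non-negative but the stored result is negative: signed overflow. The true value 23 − (-58) = 81 lies outside [-64, 63].

-47; overflow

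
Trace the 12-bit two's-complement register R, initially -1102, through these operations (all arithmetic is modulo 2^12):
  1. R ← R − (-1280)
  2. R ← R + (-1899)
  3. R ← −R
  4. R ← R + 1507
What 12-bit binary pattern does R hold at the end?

Start: R = -1102 = 101110110010.
R = -1102 − (-1280) = 178 = 000010110010
R = 178 + (-1899) = -1721 = 100101000111
R = −(-1721) = 1721 = 011010111001
R = 1721 + 1507 = 3228; wraps to -868 = 110010011100

110010011100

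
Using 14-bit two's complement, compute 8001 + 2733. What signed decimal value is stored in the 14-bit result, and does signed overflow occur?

-5650; overflow

8001 → 01111101000001
2733 → 00101010101101
  01111101000001
+ 00101010101101
= 10100111101110
Result 10100111101110: MSB = 1 → 10734 − 16384 = -5650.
Both addends are non-negative but the stored result is negative: signed overflow. The true value 8001 + 2733 = 10734 lies outside [-8192, 8191].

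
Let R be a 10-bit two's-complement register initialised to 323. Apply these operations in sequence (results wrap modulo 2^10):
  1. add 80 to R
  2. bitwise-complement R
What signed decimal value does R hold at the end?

-404

Start: R = 323 = 0101000011.
R = 323 + 80 = 403 = 0110010011
R = NOT 0110010011 = 1001101100 = -404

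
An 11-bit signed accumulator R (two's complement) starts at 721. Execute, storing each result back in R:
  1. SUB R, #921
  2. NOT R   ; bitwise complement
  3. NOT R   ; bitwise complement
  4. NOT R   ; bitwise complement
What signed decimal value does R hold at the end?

Start: R = 721 = 01011010001.
R = 721 − 921 = -200 = 11100111000
R = NOT 11100111000 = 00011000111 = 199
R = NOT 00011000111 = 11100111000 = -200
R = NOT 11100111000 = 00011000111 = 199

199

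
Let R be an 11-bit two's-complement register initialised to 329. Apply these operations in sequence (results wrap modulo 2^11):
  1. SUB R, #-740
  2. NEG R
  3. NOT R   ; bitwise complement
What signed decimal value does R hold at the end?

-980

Start: R = 329 = 00101001001.
R = 329 − (-740) = 1069; wraps to -979 = 10000101101
R = −(-979) = 979 = 01111010011
R = NOT 01111010011 = 10000101100 = -980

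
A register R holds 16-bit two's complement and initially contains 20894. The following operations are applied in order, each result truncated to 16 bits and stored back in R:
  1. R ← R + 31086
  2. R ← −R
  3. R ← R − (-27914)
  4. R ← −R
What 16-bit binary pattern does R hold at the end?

0101111000000010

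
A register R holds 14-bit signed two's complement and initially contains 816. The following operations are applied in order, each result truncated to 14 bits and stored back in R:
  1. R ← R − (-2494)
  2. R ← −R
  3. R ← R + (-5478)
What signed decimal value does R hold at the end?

Start: R = 816 = 00001100110000.
R = 816 − (-2494) = 3310 = 00110011101110
R = −(3310) = -3310 = 11001100010010
R = -3310 + (-5478) = -8788; wraps to 7596 = 01110110101100

7596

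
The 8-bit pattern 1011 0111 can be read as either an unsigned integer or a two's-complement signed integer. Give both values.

Unsigned: 10110111 = 183.
Signed: MSB=1 → 183 − 256 = -73.

unsigned = 183, signed = -73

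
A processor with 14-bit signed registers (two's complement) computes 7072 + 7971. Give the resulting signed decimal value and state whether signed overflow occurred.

-1341; overflow

7072 → 01101110100000
7971 → 01111100100011
  01101110100000
+ 01111100100011
= 11101011000011
Result 11101011000011: MSB = 1 → 15043 − 16384 = -1341.
Both addends are non-negative but the stored result is negative: signed overflow. The true value 7072 + 7971 = 15043 lies outside [-8192, 8191].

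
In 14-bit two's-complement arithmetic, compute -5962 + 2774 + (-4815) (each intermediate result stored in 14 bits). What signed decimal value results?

-8003

-5962 + 2774 = -3188 (11001110001100)
-3188 + (-4815) = -8003 (10000010111101)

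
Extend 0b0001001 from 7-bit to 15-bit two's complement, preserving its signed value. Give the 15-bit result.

000000000001001

MSB of 0001001 is 0; replicate it into the new high bits.
00000000|0001001 → 000000000001001 (still 9).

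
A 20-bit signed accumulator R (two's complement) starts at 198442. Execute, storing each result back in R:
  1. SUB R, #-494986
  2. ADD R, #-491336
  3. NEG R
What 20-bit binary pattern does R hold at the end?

Start: R = 198442 = 00110000011100101010.
R = 198442 − (-494986) = 693428; wraps to -355148 = 10101001010010110100
R = -355148 + (-491336) = -846484; wraps to 202092 = 00110001010101101100
R = −(202092) = -202092 = 11001110101010010100

11001110101010010100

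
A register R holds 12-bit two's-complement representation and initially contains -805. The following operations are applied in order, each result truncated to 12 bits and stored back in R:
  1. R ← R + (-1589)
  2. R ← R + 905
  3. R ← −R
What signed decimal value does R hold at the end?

1489

Start: R = -805 = 110011011011.
R = -805 + (-1589) = -2394; wraps to 1702 = 011010100110
R = 1702 + 905 = 2607; wraps to -1489 = 101000101111
R = −(-1489) = 1489 = 010111010001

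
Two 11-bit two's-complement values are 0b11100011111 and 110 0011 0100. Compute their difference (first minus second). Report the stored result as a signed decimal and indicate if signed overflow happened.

235; no overflow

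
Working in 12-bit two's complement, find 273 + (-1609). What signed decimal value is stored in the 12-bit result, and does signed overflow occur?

-1336; no overflow

273 → 000100010001
-1609 → 100110110111
  000100010001
+ 100110110111
= 101011001000
Result 101011001000: MSB = 1 → 2760 − 4096 = -1336.
Addends have opposite signs, so signed overflow cannot occur.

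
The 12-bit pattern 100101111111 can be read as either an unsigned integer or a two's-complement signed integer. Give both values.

unsigned = 2431, signed = -1665

Unsigned: 100101111111 = 2431.
Signed: MSB=1 → 2431 − 4096 = -1665.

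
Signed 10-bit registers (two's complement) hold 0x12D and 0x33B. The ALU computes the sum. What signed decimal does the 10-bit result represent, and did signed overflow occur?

104; no overflow

0x12D = 0100101101 = 301 (signed)
0x33B = 1100111011 = -197 (signed)
  0100101101
+ 1100111011
= 0001101000  (discard carry-out 1)
Result 0001101000: MSB = 0 → value 104.
Addends have opposite signs, so signed overflow cannot occur.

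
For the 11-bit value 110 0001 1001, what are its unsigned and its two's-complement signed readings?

unsigned = 1561, signed = -487

Unsigned: 11000011001 = 1561.
Signed: MSB=1 → 1561 − 2048 = -487.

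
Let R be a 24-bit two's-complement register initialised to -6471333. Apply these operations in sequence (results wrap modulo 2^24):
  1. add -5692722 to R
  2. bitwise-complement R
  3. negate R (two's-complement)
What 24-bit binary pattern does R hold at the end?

010001100110010000101010

Start: R = -6471333 = 100111010100000101011011.
R = -6471333 + (-5692722) = -12164055; wraps to 4613161 = 010001100110010000101001
R = NOT 010001100110010000101001 = 101110011001101111010110 = -4613162
R = −(-4613162) = 4613162 = 010001100110010000101010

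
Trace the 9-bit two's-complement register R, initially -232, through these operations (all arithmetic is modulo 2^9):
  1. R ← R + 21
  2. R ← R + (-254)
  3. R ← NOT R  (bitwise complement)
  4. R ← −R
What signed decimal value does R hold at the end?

48

Start: R = -232 = 100011000.
R = -232 + 21 = -211 = 100101101
R = -211 + (-254) = -465; wraps to 47 = 000101111
R = NOT 000101111 = 111010000 = -48
R = −(-48) = 48 = 000110000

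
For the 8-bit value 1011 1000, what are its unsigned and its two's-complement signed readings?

unsigned = 184, signed = -72

Unsigned: 10111000 = 184.
Signed: MSB=1 → 184 − 256 = -72.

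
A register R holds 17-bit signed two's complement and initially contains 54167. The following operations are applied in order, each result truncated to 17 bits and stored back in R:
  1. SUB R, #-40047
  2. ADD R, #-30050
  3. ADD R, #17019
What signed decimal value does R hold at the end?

Start: R = 54167 = 01101001110010111.
R = 54167 − (-40047) = 94214; wraps to -36858 = 10111000000000110
R = -36858 + (-30050) = -66908; wraps to 64164 = 01111101010100100
R = 64164 + 17019 = 81183; wraps to -49889 = 10011110100011111

-49889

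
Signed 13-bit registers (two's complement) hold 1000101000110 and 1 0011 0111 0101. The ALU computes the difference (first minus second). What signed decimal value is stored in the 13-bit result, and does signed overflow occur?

1000101000110 = -3770 (signed)
1 0011 0111 0101 → 1001101110101 = -3211 (signed)
Subtract via negate-and-add: invert 1001101110101 + 1 = 0110010001011 (i.e. 3211).
  1000101000110
+ 0110010001011
= 1110111010001
Result 1110111010001: MSB = 1 → 7633 − 8192 = -559.
Addends (after negating the subtrahend) have opposite signs, so signed overflow cannot occur.

-559; no overflow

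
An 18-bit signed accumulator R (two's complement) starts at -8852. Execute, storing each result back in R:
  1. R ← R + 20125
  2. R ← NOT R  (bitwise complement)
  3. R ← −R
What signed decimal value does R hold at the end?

11274

Start: R = -8852 = 111101110101101100.
R = -8852 + 20125 = 11273 = 000010110000001001
R = NOT 000010110000001001 = 111101001111110110 = -11274
R = −(-11274) = 11274 = 000010110000001010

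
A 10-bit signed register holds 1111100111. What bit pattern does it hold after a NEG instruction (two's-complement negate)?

Invert: 0000011000. Add 1: 0000011001.
Check: 1111100111 = -25, 0000011001 = 25.

0000011001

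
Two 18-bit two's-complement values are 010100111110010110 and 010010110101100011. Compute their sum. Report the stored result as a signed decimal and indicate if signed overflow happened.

-99079; overflow

010100111110010110 = 85910 (signed)
010010110101100011 = 77155 (signed)
  010100111110010110
+ 010010110101100011
= 100111110011111001
Result 100111110011111001: MSB = 1 → 163065 − 262144 = -99079.
Both addends are non-negative but the stored result is negative: signed overflow. The true value 85910 + 77155 = 163065 lies outside [-131072, 131071].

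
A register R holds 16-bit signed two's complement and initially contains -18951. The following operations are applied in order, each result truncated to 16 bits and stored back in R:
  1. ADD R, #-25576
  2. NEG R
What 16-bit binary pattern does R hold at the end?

Start: R = -18951 = 1011010111111001.
R = -18951 + (-25576) = -44527; wraps to 21009 = 0101001000010001
R = −(21009) = -21009 = 1010110111101111

1010110111101111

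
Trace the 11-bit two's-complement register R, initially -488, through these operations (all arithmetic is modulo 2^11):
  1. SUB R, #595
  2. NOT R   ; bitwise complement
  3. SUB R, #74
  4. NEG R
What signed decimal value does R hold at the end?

-1008

Start: R = -488 = 11000011000.
R = -488 − 595 = -1083; wraps to 965 = 01111000101
R = NOT 01111000101 = 10000111010 = -966
R = -966 − 74 = -1040; wraps to 1008 = 01111110000
R = −(1008) = -1008 = 10000010000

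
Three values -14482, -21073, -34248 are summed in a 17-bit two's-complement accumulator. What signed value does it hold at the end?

-14482 + (-21073) = -35555 (10111010100011101)
-35555 + (-34248) = -69803 → wraps to 61269 (01110111101010101)

61269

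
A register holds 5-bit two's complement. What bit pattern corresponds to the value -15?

|-15| = 15 = 01111 in 5 bits.
Invert the bits: 10000. Add 1: 10001.

10001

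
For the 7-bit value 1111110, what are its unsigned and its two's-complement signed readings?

Unsigned: 1111110 = 126.
Signed: MSB=1 → 126 − 128 = -2.

unsigned = 126, signed = -2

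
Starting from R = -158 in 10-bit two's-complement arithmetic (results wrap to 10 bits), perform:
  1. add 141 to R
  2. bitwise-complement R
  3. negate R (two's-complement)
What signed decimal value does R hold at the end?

Start: R = -158 = 1101100010.
R = -158 + 141 = -17 = 1111101111
R = NOT 1111101111 = 0000010000 = 16
R = −(16) = -16 = 1111110000

-16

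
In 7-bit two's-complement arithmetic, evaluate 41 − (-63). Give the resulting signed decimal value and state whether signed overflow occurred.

-24; overflow

41 → 0101001
-63 → 1000001
Subtract via negate-and-add: invert 1000001 + 1 = 0111111 (i.e. 63).
  0101001
+ 0111111
= 1101000
Result 1101000: MSB = 1 → 104 − 128 = -24.
Both addends (after negating the subtrahend) are non-negative but the stored result is negative: signed overflow. The true value 41 − (-63) = 104 lies outside [-64, 63].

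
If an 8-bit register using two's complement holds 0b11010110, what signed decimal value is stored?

MSB is 1, so the value is negative.
Unsigned reading: 214. Subtract 2^8 = 256: 214 − 256 = -42.

-42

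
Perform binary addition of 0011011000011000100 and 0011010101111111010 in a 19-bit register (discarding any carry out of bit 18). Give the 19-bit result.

  0011011000011000100
+ 0011010101111111010
= 0110101110010111110

0110101110010111110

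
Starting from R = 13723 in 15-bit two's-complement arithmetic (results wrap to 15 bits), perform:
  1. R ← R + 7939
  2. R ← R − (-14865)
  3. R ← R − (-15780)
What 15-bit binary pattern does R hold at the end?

100110001010011

Start: R = 13723 = 011010110011011.
R = 13723 + 7939 = 21662; wraps to -11106 = 101010010011110
R = -11106 − (-14865) = 3759 = 000111010101111
R = 3759 − (-15780) = 19539; wraps to -13229 = 100110001010011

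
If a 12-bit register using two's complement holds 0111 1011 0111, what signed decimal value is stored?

1975

MSB is 0, so the value is non-negative: 011110110111 = 1975.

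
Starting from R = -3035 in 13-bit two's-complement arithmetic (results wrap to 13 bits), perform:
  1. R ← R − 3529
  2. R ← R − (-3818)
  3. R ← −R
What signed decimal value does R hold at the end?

2746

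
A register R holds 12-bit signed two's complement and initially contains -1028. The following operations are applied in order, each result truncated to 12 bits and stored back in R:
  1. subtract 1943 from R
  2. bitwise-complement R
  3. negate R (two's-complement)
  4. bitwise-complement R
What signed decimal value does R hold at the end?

-1127

Start: R = -1028 = 101111111100.
R = -1028 − 1943 = -2971; wraps to 1125 = 010001100101
R = NOT 010001100101 = 101110011010 = -1126
R = −(-1126) = 1126 = 010001100110
R = NOT 010001100110 = 101110011001 = -1127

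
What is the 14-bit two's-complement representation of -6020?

|-6020| = 6020 = 01011110000100 in 14 bits.
Invert the bits: 10100001111011. Add 1: 10100001111100.

10100001111100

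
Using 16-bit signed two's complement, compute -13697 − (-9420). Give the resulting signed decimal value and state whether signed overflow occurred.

-13697 → 1100101001111111
-9420 → 1101101100110100
Subtract via negate-and-add: invert 1101101100110100 + 1 = 0010010011001100 (i.e. 9420).
  1100101001111111
+ 0010010011001100
= 1110111101001011
Result 1110111101001011: MSB = 1 → 61259 − 65536 = -4277.
Addends (after negating the subtrahend) have opposite signs, so signed overflow cannot occur.

-4277; no overflow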